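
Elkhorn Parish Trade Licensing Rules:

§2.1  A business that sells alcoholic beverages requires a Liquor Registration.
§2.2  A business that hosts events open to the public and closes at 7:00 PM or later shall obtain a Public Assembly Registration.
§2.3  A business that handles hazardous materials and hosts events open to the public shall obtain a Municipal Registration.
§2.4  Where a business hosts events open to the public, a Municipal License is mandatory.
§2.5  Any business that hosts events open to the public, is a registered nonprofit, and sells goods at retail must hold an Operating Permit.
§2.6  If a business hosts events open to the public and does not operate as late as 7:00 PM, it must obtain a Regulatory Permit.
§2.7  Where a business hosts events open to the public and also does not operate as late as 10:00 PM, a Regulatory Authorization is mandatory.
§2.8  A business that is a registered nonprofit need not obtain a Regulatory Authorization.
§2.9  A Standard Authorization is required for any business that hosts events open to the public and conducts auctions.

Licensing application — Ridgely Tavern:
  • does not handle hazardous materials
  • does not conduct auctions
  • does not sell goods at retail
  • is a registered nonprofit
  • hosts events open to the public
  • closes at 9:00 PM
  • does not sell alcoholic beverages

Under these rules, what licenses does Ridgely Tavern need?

Municipal License, Public Assembly Registration

§2.1 does not sell alcoholic beverages → Liquor Registration not required.
§2.2 hosts events open to the public; closes 9:00 PM, after 7:00 PM → Public Assembly Registration required.
§2.3 does not handle hazardous materials; hosts events open to the public → Municipal Registration not required.
§2.4 hosts events open to the public → Municipal License required.
§2.5 hosts events open to the public; is a registered nonprofit; does not sell goods at retail → Operating Permit not required.
§2.6 hosts events open to the public; closes 9:00 PM, after 7:00 PM → Regulatory Permit not required.
§2.7 hosts events open to the public; closes 9:00 PM, at/before 10:00 PM → Regulatory Authorization required.
§2.8 is a registered nonprofit → exempt from Regulatory Authorization.
§2.9 hosts events open to the public; does not conduct auctions → Standard Authorization not required.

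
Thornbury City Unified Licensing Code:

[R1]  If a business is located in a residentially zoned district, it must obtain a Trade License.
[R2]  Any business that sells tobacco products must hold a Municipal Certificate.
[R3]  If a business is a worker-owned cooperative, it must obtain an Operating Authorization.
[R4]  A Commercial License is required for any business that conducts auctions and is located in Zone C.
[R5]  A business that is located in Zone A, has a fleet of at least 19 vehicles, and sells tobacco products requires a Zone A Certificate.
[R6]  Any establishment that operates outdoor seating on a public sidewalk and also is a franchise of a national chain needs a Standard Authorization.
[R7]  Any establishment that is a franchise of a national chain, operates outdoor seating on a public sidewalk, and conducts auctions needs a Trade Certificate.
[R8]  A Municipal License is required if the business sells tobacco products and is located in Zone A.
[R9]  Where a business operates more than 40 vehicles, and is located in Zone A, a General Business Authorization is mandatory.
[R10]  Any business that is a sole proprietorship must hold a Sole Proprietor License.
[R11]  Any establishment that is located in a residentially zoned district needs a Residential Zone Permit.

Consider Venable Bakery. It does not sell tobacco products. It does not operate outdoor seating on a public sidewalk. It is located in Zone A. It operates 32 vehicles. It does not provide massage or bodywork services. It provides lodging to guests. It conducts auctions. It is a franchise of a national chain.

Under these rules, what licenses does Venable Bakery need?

None

[R1] is located in Zone A (not: is located in a residentially zoned district) → Trade License not required.
[R2] does not sell tobacco products → Municipal Certificate not required.
[R3] is a franchise of a national chain (not: is a worker-owned cooperative) → Operating Authorization not required.
[R4] conducts auctions; is located in Zone A (not: is located in Zone C) → Commercial License not required.
[R5] is located in Zone A; vehicles 32 ≥ 19; does not sell tobacco products → Zone A Certificate not required.
[R6] does not operate outdoor seating on a public sidewalk; is a franchise of a national chain → Standard Authorization not required.
[R7] is a franchise of a national chain; does not operate outdoor seating on a public sidewalk; conducts auctions → Trade Certificate not required.
[R8] does not sell tobacco products; is located in Zone A → Municipal License not required.
[R9] vehicles 32 ≤ 40; is located in Zone A → General Business Authorization not required.
[R10] is a franchise of a national chain (not: is a sole proprietorship) → Sole Proprietor License not required.
[R11] is located in Zone A (not: is located in a residentially zoned district) → Residential Zone Permit not required.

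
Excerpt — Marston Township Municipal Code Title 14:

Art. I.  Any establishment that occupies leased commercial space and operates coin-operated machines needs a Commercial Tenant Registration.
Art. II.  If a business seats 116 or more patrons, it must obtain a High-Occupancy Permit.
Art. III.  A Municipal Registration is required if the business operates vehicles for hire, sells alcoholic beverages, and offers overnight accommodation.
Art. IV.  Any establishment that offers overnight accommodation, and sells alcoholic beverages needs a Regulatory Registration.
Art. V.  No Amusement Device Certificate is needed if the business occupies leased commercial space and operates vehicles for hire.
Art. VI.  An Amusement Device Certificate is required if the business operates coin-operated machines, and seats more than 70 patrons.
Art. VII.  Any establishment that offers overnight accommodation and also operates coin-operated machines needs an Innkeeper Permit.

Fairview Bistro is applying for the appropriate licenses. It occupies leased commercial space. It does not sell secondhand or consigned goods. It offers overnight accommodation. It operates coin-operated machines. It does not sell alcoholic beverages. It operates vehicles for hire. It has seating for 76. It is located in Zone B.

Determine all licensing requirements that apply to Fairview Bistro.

Art. I. occupies leased commercial space; operates coin-operated machines → Commercial Tenant Registration required.
Art. II. seating 76 < 116 → High-Occupancy Permit not required.
Art. III. operates vehicles for hire; does not sell alcoholic beverages; offers overnight accommodation → Municipal Registration not required.
Art. IV. offers overnight accommodation; does not sell alcoholic beverages → Regulatory Registration not required.
Art. V. occupies leased commercial space; operates vehicles for hire → exempt from Amusement Device Certificate.
Art. VI. operates coin-operated machines; seating 76 > 70 → Amusement Device Certificate required.
Art. VII. offers overnight accommodation; operates coin-operated machines → Innkeeper Permit required.

Commercial Tenant Registration, Innkeeper Permit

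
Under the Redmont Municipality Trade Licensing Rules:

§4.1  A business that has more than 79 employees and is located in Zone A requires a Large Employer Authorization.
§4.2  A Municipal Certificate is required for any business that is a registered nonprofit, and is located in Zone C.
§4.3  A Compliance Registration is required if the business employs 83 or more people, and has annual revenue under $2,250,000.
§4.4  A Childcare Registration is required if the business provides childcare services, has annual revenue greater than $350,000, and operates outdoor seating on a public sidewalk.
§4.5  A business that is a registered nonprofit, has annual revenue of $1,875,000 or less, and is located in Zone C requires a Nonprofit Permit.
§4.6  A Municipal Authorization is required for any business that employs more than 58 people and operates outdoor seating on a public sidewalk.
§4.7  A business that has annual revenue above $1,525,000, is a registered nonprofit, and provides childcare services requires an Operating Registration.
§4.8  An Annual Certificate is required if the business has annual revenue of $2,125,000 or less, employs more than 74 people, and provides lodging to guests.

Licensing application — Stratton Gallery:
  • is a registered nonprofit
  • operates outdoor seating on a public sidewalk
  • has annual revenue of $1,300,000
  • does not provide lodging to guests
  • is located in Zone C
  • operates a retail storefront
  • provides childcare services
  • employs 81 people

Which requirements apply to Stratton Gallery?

§4.1 employees 81 > 79; is located in Zone C (not: is located in Zone A) → Large Employer Authorization not required.
§4.2 is a registered nonprofit; is located in Zone C → Municipal Certificate required.
§4.3 employees 81 < 83; revenue $1,300,000 < $2,250,000 → Compliance Registration not required.
§4.4 provides childcare services; revenue $1,300,000 > $350,000; operates outdoor seating on a public sidewalk → Childcare Registration required.
§4.5 is a registered nonprofit; revenue $1,300,000 ≤ $1,875,000; is located in Zone C → Nonprofit Permit required.
§4.6 employees 81 > 58; operates outdoor seating on a public sidewalk → Municipal Authorization required.
§4.7 revenue $1,300,000 ≤ $1,525,000; is a registered nonprofit; provides childcare services → Operating Registration not required.
§4.8 revenue $1,300,000 ≤ $2,125,000; employees 81 > 74; does not provide lodging to guests → Annual Certificate not required.

Childcare Registration, Municipal Authorization, Municipal Certificate, Nonprofit Permit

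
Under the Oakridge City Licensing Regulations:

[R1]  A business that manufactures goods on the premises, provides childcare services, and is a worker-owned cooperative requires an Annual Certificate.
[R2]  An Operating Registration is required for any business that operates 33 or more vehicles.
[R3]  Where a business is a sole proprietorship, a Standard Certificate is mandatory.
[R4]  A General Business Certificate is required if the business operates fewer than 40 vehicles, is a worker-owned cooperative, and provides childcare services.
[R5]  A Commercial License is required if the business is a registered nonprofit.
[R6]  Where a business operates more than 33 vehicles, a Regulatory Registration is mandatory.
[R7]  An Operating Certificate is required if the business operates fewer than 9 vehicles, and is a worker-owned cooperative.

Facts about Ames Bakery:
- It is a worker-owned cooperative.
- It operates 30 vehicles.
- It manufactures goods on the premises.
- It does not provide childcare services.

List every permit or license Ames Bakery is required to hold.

[R1] manufactures goods on the premises; does not provide childcare services; is a worker-owned cooperative → Annual Certificate not required.
[R2] vehicles 30 < 33 → Operating Registration not required.
[R3] is a worker-owned cooperative (not: is a sole proprietorship) → Standard Certificate not required.
[R4] vehicles 30 < 40; is a worker-owned cooperative; does not provide childcare services → General Business Certificate not required.
[R5] is a worker-owned cooperative (not: is a registered nonprofit) → Commercial License not required.
[R6] vehicles 30 ≤ 33 → Regulatory Registration not required.
[R7] vehicles 30 ≥ 9; is a worker-owned cooperative → Operating Certificate not required.

None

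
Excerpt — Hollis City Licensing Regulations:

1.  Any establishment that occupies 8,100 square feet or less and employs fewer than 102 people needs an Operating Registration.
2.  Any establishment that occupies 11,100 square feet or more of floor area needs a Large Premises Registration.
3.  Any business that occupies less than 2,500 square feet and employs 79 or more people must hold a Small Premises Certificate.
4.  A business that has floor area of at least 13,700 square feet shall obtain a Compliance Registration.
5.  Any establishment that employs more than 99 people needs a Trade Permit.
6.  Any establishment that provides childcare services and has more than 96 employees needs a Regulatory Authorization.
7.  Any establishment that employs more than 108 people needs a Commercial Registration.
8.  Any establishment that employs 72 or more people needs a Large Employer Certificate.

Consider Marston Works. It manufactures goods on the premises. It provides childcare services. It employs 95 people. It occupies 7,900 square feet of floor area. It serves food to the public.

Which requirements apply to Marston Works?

1. floor area 7,900 square feet ≤ 8,100 square feet; employees 95 < 102 → Operating Registration required.
2. floor area 7,900 square feet < 11,100 square feet → Large Premises Registration not required.
3. floor area 7,900 square feet ≥ 2,500 square feet; employees 95 ≥ 79 → Small Premises Certificate not required.
4. floor area 7,900 square feet < 13,700 square feet → Compliance Registration not required.
5. employees 95 ≤ 99 → Trade Permit not required.
6. provides childcare services; employees 95 ≤ 96 → Regulatory Authorization not required.
7. employees 95 ≤ 108 → Commercial Registration not required.
8. employees 95 ≥ 72 → Large Employer Certificate required.

Large Employer Certificate, Operating Registration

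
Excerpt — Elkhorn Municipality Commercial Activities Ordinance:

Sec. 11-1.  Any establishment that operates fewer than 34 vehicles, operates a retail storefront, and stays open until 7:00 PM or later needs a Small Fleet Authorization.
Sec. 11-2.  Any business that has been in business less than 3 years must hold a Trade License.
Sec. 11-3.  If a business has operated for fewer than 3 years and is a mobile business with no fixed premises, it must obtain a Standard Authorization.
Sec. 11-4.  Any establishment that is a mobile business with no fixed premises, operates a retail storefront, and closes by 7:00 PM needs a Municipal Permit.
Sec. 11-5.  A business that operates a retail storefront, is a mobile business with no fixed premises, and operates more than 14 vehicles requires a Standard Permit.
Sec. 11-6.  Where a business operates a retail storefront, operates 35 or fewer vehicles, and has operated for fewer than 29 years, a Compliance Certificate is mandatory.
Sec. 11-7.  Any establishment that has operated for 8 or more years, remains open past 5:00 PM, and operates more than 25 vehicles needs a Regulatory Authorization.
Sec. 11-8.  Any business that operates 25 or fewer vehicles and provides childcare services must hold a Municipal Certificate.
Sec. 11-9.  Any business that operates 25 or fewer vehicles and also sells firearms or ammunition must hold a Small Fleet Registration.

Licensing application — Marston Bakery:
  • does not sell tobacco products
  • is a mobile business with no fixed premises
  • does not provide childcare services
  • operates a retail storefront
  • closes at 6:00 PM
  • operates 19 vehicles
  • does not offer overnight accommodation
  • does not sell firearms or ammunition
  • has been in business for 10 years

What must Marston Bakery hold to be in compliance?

Compliance Certificate, Municipal Permit, Standard Permit

Sec. 11-1. vehicles 19 < 34; operates a retail storefront; closes 6:00 PM, at/before 7:00 PM → Small Fleet Authorization not required.
Sec. 11-2. years in business 10 ≥ 3 → Trade License not required.
Sec. 11-3. years in business 10 ≥ 3; is a mobile business with no fixed premises → Standard Authorization not required.
Sec. 11-4. is a mobile business with no fixed premises; operates a retail storefront; closes 6:00 PM, at/before 7:00 PM → Municipal Permit required.
Sec. 11-5. operates a retail storefront; is a mobile business with no fixed premises; vehicles 19 > 14 → Standard Permit required.
Sec. 11-6. operates a retail storefront; vehicles 19 ≤ 35; years in business 10 < 29 → Compliance Certificate required.
Sec. 11-7. years in business 10 ≥ 8; closes 6:00 PM, after 5:00 PM; vehicles 19 ≤ 25 → Regulatory Authorization not required.
Sec. 11-8. vehicles 19 ≤ 25; does not provide childcare services → Municipal Certificate not required.
Sec. 11-9. vehicles 19 ≤ 25; does not sell firearms or ammunition → Small Fleet Registration not required.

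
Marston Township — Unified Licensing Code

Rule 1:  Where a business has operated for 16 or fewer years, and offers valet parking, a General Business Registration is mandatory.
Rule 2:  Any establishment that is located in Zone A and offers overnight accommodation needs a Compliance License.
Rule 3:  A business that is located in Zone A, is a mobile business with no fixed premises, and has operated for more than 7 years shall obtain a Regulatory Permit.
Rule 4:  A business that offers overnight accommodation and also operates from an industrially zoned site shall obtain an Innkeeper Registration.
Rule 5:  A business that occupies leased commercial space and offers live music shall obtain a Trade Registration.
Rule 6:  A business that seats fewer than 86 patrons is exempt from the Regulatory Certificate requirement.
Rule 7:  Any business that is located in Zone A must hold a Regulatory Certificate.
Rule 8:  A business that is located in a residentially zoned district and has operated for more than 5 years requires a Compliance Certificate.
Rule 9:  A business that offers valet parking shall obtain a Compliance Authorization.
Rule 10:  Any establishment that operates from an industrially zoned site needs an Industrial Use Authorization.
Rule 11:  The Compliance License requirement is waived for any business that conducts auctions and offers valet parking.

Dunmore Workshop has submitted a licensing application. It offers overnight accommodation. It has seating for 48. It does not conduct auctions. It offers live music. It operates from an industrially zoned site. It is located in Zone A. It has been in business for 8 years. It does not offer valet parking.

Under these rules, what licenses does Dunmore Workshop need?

Compliance License, Industrial Use Authorization, Innkeeper Registration

Rule 1: years in business 8 ≤ 16; does not offer valet parking → General Business Registration not required.
Rule 2: is located in Zone A; offers overnight accommodation → Compliance License required.
Rule 3: is located in Zone A; operates from an industrially zoned site (not: is a mobile business with no fixed premises); years in business 8 > 7 → Regulatory Permit not required.
Rule 4: offers overnight accommodation; operates from an industrially zoned site → Innkeeper Registration required.
Rule 5: operates from an industrially zoned site (not: occupies leased commercial space); offers live music → Trade Registration not required.
Rule 6: seating 48 < 86 → exempt from Regulatory Certificate.
Rule 7: is located in Zone A → Regulatory Certificate required.
Rule 8: is located in Zone A (not: is located in a residentially zoned district); years in business 8 > 5 → Compliance Certificate not required.
Rule 9: does not offer valet parking → Compliance Authorization not required.
Rule 10: operates from an industrially zoned site → Industrial Use Authorization required.
Rule 11: does not conduct auctions; does not offer valet parking → Compliance License exemption does not apply.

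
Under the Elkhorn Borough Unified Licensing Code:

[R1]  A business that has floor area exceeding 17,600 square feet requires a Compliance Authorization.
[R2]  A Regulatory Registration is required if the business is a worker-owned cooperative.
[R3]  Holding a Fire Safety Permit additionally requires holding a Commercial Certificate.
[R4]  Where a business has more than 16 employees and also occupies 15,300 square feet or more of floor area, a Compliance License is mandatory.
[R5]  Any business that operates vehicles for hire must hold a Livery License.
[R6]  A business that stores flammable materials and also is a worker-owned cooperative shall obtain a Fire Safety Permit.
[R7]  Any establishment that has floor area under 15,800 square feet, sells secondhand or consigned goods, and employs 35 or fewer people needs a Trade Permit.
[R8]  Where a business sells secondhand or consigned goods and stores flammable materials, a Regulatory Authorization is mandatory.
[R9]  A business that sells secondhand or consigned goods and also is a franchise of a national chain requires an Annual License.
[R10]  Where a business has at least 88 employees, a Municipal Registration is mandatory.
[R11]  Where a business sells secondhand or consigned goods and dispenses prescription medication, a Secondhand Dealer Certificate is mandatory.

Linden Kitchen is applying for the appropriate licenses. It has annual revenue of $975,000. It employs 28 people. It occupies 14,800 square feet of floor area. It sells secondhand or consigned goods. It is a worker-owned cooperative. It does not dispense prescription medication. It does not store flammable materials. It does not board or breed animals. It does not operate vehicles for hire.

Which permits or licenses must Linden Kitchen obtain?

[R1] floor area 14,800 square feet ≤ 17,600 square feet → Compliance Authorization not required.
[R2] is a worker-owned cooperative → Regulatory Registration required.
[R3] Fire Safety Permit is not required → no effect.
[R4] employees 28 > 16; floor area 14,800 square feet < 15,300 square feet → Compliance License not required.
[R5] does not operate vehicles for hire → Livery License not required.
[R6] does not store flammable materials; is a worker-owned cooperative → Fire Safety Permit not required.
[R7] floor area 14,800 square feet < 15,800 square feet; sells secondhand or consigned goods; employees 28 ≤ 35 → Trade Permit required.
[R8] sells secondhand or consigned goods; does not store flammable materials → Regulatory Authorization not required.
[R9] sells secondhand or consigned goods; is a worker-owned cooperative (not: is a franchise of a national chain) → Annual License not required.
[R10] employees 28 < 88 → Municipal Registration not required.
[R11] sells secondhand or consigned goods; does not dispense prescription medication → Secondhand Dealer Certificate not required.

Regulatory Registration, Trade Permit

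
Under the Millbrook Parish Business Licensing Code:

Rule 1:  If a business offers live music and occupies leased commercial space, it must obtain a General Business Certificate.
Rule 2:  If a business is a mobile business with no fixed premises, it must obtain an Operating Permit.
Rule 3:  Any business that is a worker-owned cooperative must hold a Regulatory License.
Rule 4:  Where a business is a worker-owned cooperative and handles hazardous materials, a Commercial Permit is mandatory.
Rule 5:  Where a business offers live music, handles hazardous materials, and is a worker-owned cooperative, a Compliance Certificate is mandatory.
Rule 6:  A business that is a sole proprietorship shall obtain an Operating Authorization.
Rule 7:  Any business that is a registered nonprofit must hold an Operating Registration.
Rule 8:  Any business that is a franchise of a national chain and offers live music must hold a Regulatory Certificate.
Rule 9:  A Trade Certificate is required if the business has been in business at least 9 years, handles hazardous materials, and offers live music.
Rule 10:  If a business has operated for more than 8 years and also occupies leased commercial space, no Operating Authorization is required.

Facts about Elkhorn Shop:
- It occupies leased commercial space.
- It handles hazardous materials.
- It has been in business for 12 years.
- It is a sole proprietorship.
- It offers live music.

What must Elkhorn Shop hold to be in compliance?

Rule 1: offers live music; occupies leased commercial space → General Business Certificate required.
Rule 2: occupies leased commercial space (not: is a mobile business with no fixed premises) → Operating Permit not required.
Rule 3: is a sole proprietorship (not: is a worker-owned cooperative) → Regulatory License not required.
Rule 4: is a sole proprietorship (not: is a worker-owned cooperative); handles hazardous materials → Commercial Permit not required.
Rule 5: offers live music; handles hazardous materials; is a sole proprietorship (not: is a worker-owned cooperative) → Compliance Certificate not required.
Rule 6: is a sole proprietorship → Operating Authorization required.
Rule 7: is a sole proprietorship (not: is a registered nonprofit) → Operating Registration not required.
Rule 8: is a sole proprietorship (not: is a franchise of a national chain); offers live music → Regulatory Certificate not required.
Rule 9: years in business 12 ≥ 9; handles hazardous materials; offers live music → Trade Certificate required.
Rule 10: years in business 12 > 8; occupies leased commercial space → exempt from Operating Authorization.

General Business Certificate, Trade Certificate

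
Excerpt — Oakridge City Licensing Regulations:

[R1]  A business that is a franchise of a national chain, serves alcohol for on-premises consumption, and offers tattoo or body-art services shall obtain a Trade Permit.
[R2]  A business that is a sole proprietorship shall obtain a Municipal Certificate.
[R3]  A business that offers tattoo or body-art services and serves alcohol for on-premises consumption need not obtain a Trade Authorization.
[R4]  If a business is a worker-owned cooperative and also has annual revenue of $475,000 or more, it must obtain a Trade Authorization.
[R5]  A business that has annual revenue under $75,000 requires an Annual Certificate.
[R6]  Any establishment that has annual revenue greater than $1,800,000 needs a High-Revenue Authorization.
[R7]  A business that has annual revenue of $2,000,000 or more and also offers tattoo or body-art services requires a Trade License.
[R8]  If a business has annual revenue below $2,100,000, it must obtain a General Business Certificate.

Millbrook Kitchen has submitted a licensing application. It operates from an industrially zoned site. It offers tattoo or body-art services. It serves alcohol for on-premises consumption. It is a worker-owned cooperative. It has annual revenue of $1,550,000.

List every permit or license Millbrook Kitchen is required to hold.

General Business Certificate

[R1] is a worker-owned cooperative (not: is a franchise of a national chain); serves alcohol for on-premises consumption; offers tattoo or body-art services → Trade Permit not required.
[R2] is a worker-owned cooperative (not: is a sole proprietorship) → Municipal Certificate not required.
[R3] offers tattoo or body-art services; serves alcohol for on-premises consumption → exempt from Trade Authorization.
[R4] is a worker-owned cooperative; revenue $1,550,000 ≥ $475,000 → Trade Authorization required.
[R5] revenue $1,550,000 ≥ $75,000 → Annual Certificate not required.
[R6] revenue $1,550,000 ≤ $1,800,000 → High-Revenue Authorization not required.
[R7] revenue $1,550,000 < $2,000,000; offers tattoo or body-art services → Trade License not required.
[R8] revenue $1,550,000 < $2,100,000 → General Business Certificate required.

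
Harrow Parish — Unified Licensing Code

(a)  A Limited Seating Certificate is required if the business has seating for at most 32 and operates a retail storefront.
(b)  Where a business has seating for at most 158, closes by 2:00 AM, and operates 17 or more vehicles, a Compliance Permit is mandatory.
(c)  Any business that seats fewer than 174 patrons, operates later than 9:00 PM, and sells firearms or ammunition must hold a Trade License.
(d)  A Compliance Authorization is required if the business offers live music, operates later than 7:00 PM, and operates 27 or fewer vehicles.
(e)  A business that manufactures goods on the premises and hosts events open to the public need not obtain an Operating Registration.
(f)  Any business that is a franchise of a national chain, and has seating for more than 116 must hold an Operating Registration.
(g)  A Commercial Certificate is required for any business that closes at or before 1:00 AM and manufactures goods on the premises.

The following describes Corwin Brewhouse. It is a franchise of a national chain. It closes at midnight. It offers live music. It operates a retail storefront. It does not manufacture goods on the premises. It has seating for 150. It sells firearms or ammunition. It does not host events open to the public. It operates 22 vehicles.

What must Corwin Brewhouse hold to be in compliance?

(a) seating 150 > 32; operates a retail storefront → Limited Seating Certificate not required.
(b) seating 150 ≤ 158; closes midnight, at/before 2:00 AM; vehicles 22 ≥ 17 → Compliance Permit required.
(c) seating 150 < 174; closes midnight, after 9:00 PM; sells firearms or ammunition → Trade License required.
(d) offers live music; closes midnight, after 7:00 PM; vehicles 22 ≤ 27 → Compliance Authorization required.
(e) does not manufacture goods on the premises; does not host events open to the public → Operating Registration exemption does not apply.
(f) is a franchise of a national chain; seating 150 > 116 → Operating Registration required.
(g) closes midnight, at/before 1:00 AM; does not manufacture goods on the premises → Commercial Certificate not required.

Compliance Authorization, Compliance Permit, Operating Registration, Trade License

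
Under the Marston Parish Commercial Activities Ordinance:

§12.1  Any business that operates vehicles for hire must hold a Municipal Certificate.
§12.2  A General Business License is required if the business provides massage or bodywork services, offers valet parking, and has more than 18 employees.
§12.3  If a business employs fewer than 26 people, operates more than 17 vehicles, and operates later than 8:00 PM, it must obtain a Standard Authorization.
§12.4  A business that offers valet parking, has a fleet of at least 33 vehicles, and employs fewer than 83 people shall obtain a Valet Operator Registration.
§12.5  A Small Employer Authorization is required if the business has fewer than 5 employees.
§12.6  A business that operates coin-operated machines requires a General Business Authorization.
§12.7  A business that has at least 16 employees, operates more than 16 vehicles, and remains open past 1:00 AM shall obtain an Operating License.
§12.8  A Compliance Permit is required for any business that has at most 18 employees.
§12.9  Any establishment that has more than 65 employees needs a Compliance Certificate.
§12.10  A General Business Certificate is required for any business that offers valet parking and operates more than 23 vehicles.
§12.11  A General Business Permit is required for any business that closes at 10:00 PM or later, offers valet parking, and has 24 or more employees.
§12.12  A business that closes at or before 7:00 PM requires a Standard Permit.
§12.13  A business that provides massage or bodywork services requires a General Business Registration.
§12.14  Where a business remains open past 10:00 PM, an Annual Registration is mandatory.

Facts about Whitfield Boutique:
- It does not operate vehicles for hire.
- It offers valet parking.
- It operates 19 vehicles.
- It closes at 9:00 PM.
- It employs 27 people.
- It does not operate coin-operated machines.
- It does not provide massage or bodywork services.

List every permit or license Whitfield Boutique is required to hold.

§12.1 does not operate vehicles for hire → Municipal Certificate not required.
§12.2 does not provide massage or bodywork services; offers valet parking; employees 27 > 18 → General Business License not required.
§12.3 employees 27 ≥ 26; vehicles 19 > 17; closes 9:00 PM, after 8:00 PM → Standard Authorization not required.
§12.4 offers valet parking; vehicles 19 < 33; employees 27 < 83 → Valet Operator Registration not required.
§12.5 employees 27 ≥ 5 → Small Employer Authorization not required.
§12.6 does not operate coin-operated machines → General Business Authorization not required.
§12.7 employees 27 ≥ 16; vehicles 19 > 16; closes 9:00 PM, at/before 1:00 AM → Operating License not required.
§12.8 employees 27 > 18 → Compliance Permit not required.
§12.9 employees 27 ≤ 65 → Compliance Certificate not required.
§12.10 offers valet parking; vehicles 19 ≤ 23 → General Business Certificate not required.
§12.11 closes 9:00 PM, at/before 10:00 PM; offers valet parking; employees 27 ≥ 24 → General Business Permit not required.
§12.12 closes 9:00 PM, after 7:00 PM → Standard Permit not required.
§12.13 does not provide massage or bodywork services → General Business Registration not required.
§12.14 closes 9:00 PM, at/before 10:00 PM → Annual Registration not required.

None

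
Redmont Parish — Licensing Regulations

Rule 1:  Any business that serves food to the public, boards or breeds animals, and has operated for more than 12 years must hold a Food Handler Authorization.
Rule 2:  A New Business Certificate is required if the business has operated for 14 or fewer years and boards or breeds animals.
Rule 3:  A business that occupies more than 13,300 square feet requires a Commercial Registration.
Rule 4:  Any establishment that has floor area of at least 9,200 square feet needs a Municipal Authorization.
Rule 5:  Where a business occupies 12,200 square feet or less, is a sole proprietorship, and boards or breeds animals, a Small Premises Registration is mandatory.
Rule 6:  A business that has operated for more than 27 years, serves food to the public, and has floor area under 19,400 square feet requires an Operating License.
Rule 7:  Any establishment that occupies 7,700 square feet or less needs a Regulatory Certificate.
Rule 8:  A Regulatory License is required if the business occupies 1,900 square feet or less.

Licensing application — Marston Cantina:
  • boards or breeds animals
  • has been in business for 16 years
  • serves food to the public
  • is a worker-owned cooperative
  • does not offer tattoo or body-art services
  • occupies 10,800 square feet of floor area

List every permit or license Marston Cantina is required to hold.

Food Handler Authorization, Municipal Authorization

Rule 1: serves food to the public; boards or breeds animals; years in business 16 > 12 → Food Handler Authorization required.
Rule 2: years in business 16 > 14; boards or breeds animals → New Business Certificate not required.
Rule 3: floor area 10,800 square feet ≤ 13,300 square feet → Commercial Registration not required.
Rule 4: floor area 10,800 square feet ≥ 9,200 square feet → Municipal Authorization required.
Rule 5: floor area 10,800 square feet ≤ 12,200 square feet; is a worker-owned cooperative (not: is a sole proprietorship); boards or breeds animals → Small Premises Registration not required.
Rule 6: years in business 16 ≤ 27; serves food to the public; floor area 10,800 square feet < 19,400 square feet → Operating License not required.
Rule 7: floor area 10,800 square feet > 7,700 square feet → Regulatory Certificate not required.
Rule 8: floor area 10,800 square feet > 1,900 square feet → Regulatory License not required.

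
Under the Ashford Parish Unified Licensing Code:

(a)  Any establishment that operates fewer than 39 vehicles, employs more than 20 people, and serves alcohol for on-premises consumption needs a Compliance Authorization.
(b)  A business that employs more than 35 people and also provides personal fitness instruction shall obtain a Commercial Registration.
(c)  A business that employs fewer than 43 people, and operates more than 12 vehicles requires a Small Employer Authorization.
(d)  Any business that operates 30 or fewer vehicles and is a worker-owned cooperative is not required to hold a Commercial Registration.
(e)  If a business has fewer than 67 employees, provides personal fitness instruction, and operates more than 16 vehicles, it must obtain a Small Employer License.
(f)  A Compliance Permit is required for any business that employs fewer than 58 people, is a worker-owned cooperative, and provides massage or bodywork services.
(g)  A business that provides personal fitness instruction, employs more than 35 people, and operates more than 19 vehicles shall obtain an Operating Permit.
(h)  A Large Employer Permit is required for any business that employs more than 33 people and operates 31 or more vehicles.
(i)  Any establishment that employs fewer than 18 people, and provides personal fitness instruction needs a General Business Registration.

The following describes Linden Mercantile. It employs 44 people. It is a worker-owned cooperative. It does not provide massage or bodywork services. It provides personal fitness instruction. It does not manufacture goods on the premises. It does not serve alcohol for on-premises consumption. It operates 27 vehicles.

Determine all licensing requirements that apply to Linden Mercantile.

(a) vehicles 27 < 39; employees 44 > 20; does not serve alcohol for on-premises consumption → Compliance Authorization not required.
(b) employees 44 > 35; provides personal fitness instruction → Commercial Registration required.
(c) employees 44 ≥ 43; vehicles 27 > 12 → Small Employer Authorization not required.
(d) vehicles 27 ≤ 30; is a worker-owned cooperative → exempt from Commercial Registration.
(e) employees 44 < 67; provides personal fitness instruction; vehicles 27 > 16 → Small Employer License required.
(f) employees 44 < 58; is a worker-owned cooperative; does not provide massage or bodywork services → Compliance Permit not required.
(g) provides personal fitness instruction; employees 44 > 35; vehicles 27 > 19 → Operating Permit required.
(h) employees 44 > 33; vehicles 27 < 31 → Large Employer Permit not required.
(i) employees 44 ≥ 18; provides personal fitness instruction → General Business Registration not required.

Operating Permit, Small Employer License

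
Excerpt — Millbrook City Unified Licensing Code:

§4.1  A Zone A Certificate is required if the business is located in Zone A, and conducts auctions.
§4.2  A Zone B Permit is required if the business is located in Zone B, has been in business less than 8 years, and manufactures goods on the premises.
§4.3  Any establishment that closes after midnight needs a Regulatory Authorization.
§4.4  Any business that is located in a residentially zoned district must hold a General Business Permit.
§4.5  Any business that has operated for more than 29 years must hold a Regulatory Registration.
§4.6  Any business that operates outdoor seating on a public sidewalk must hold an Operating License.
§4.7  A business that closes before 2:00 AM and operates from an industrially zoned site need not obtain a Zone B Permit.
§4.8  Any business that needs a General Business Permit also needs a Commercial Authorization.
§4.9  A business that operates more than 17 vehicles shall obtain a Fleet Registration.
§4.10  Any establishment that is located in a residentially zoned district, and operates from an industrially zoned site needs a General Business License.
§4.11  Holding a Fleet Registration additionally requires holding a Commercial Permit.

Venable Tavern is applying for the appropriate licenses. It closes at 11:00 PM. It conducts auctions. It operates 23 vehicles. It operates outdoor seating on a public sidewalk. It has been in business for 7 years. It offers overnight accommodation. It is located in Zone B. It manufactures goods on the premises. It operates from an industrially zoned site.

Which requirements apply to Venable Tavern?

Commercial Permit, Fleet Registration, Operating License

§4.1 is located in Zone B (not: is located in Zone A); conducts auctions → Zone A Certificate not required.
§4.2 is located in Zone B; years in business 7 < 8; manufactures goods on the premises → Zone B Permit required.
§4.3 closes 11:00 PM, at/before midnight → Regulatory Authorization not required.
§4.4 is located in Zone B (not: is located in a residentially zoned district) → General Business Permit not required.
§4.5 years in business 7 ≤ 29 → Regulatory Registration not required.
§4.6 operates outdoor seating on a public sidewalk → Operating License required.
§4.7 closes 11:00 PM, at/before 2:00 AM; operates from an industrially zoned site → exempt from Zone B Permit.
§4.8 General Business Permit is not required → no effect.
§4.9 vehicles 23 > 17 → Fleet Registration required.
§4.10 is located in Zone B (not: is located in a residentially zoned district); operates from an industrially zoned site → General Business License not required.
§4.11 Fleet Registration is required → Commercial Permit also required.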